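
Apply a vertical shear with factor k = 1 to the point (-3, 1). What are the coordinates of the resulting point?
(-3, -2)

Shear matrix for vertical shear with factor k = 1:
[[1, 0], [1, 1]]
Result: (-3, 1) → (-3, -2)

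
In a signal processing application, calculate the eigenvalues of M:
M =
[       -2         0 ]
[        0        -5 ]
λ = -5, -2

Solve det(M - λI) = 0. For a 2×2 matrix the characteristic equation is λ² - (trace)λ + det = 0.
trace(M) = a + d = -2 - 5 = -7.
det(M) = a*d - b*c = (-2)*(-5) - (0)*(0) = 10 - 0 = 10.
Characteristic equation: λ² - (-7)λ + (10) = 0.
Discriminant = (-7)² - 4*(10) = 49 - 40 = 9.
λ = (-7 ± √9) / 2 = (-7 ± 3) / 2 = -5, -2.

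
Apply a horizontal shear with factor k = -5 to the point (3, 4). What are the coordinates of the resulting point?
(-17, 4)

Shear matrix for horizontal shear with factor k = -5:
[[1, -5], [0, 1]]
Result: (3, 4) → (-17, 4)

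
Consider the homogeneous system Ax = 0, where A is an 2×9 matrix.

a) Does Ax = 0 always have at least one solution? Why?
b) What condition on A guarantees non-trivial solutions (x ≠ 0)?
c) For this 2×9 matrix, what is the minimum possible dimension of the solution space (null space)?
a) Yes, x = 0 is always a solution. b) When A has linearly dependent columns (rank < n). c) Minimum nullity = 7.

a) x = 0 satisfies A·0 = 0, so the zero vector is always a solution.
b) Non-trivial solutions exist iff the columns of A are linearly dependent, equivalently rank(A) < n (the number of columns).
c) By rank-nullity, rank(A) + nullity(A) = n = 9. Since A has only 2 rows, rank(A) ≤ 2, so nullity(A) ≥ 9 - 2 = 7.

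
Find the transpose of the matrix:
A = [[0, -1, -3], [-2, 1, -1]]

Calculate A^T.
[[0, -2], [-1, 1], [-3, -1]]

The transpose sends entry (i,j) to (j,i); rows become columns.
Row 0 of A: [0, -1, -3] -> column 0 of A^T.
Row 1 of A: [-2, 1, -1] -> column 1 of A^T.
A^T = [[0, -2], [-1, 1], [-3, -1]]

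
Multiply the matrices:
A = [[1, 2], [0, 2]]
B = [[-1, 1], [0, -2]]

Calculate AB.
[[-1, -3], [0, -4]]

Each entry (i,j) of AB = sum over k of A[i][k]*B[k][j].
(AB)[0][0] = (1)*(-1) + (2)*(0) = -1
(AB)[0][1] = (1)*(1) + (2)*(-2) = -3
(AB)[1][0] = (0)*(-1) + (2)*(0) = 0
(AB)[1][1] = (0)*(1) + (2)*(-2) = -4
AB = [[-1, -3], [0, -4]]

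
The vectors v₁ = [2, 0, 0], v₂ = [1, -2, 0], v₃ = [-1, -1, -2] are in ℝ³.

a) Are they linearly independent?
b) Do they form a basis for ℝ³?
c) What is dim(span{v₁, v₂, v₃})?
Yes independent, yes basis, dim = 3

Stack v₁, v₂, v₃ as rows of a 3×3 matrix.
[[2, 0, 0]; [1, -2, 0]; [-1, -1, -2]] is already lower triangular with nonzero diagonal entries (2, -2, -2), so its determinant is the product of the diagonal entries, det = (2)·(-2)·(-2) = 8 ≠ 0, and the rows are linearly independent.
Three linearly independent vectors in ℝ³ form a basis for ℝ³, so dim(span{v₁,v₂,v₃}) = 3.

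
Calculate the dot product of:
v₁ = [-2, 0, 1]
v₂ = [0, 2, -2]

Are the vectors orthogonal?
-2, No

The dot product is the sum of products of corresponding components.
v₁·v₂ = (-2)*(0) + (0)*(2) + (1)*(-2) = 0 + 0 - 2 = -2.
Two vectors are orthogonal iff their dot product is 0; here the dot product is -2, so the vectors are not orthogonal.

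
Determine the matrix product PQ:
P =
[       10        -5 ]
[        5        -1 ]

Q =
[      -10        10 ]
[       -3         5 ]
PQ =
[      -85        75 ]
[      -47        45 ]

Matrix multiplication: (PQ)[i][j] = sum over k of P[i][k] * Q[k][j].
  (PQ)[0][0] = (10)*(-10) + (-5)*(-3) = -85
  (PQ)[0][1] = (10)*(10) + (-5)*(5) = 75
  (PQ)[1][0] = (5)*(-10) + (-1)*(-3) = -47
  (PQ)[1][1] = (5)*(10) + (-1)*(5) = 45
PQ =
[      -85        75 ]
[      -47        45 ]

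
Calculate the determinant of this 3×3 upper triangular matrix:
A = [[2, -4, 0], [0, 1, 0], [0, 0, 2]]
4

The determinant of a triangular matrix is the product of its diagonal entries (the off-diagonal entries above the diagonal do not affect it).
det(A) = (2) * (1) * (2) = 4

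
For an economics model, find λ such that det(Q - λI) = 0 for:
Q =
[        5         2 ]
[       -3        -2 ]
λ = -1, 4

Solve det(Q - λI) = 0. For a 2×2 matrix the characteristic equation is λ² - (trace)λ + det = 0.
trace(Q) = a + d = 5 - 2 = 3.
det(Q) = a*d - b*c = (5)*(-2) - (2)*(-3) = -10 + 6 = -4.
Characteristic equation: λ² - (3)λ + (-4) = 0.
Discriminant = (3)² - 4*(-4) = 9 + 16 = 25.
λ = (3 ± √25) / 2 = (3 ± 5) / 2 = -1, 4.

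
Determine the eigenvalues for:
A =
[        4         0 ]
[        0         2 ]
λ = 2, 4

Solve det(A - λI) = 0. For a 2×2 matrix the characteristic equation is λ² - (trace)λ + det = 0.
trace(A) = a + d = 4 + 2 = 6.
det(A) = a*d - b*c = (4)*(2) - (0)*(0) = 8 - 0 = 8.
Characteristic equation: λ² - (6)λ + (8) = 0.
Discriminant = (6)² - 4*(8) = 36 - 32 = 4.
λ = (6 ± √4) / 2 = (6 ± 2) / 2 = 2, 4.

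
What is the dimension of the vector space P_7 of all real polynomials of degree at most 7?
Dimension = 8

A polynomial of degree at most 7 can be written as a₀ + a₁x + a₂x² + … + a_7x^7, with 8 free coefficients a₀, …, a_7.
The set {1, x, x², …, x^7} is a basis: it spans P_7 (every such polynomial is a linear combination of these) and is linearly independent (a polynomial is zero iff all its coefficients are zero).
Therefore dim(P_7) = 7 + 1 = 8.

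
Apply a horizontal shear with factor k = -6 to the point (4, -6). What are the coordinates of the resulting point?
(40, -6)

Shear matrix for horizontal shear with factor k = -6:
[[1, -6], [0, 1]]
Result: (4, -6) → (40, -6)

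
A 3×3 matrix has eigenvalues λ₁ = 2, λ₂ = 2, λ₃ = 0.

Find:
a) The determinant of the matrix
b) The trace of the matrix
det = 0, trace = 4

Two standard eigenvalue identities:
- det(A) equals the product of the eigenvalues (counted with multiplicity).
- trace(A) equals the sum of the eigenvalues.
det(A) = (2)*(2)*(0) = 0.
trace(A) = 2 + 2 + 0 = 4.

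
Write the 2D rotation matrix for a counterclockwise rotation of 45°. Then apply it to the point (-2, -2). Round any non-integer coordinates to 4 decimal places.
R = [[√2/2, -√2/2], [√2/2, √2/2]]; R·(-2, -2) = (0.0000, -2.8284)

Rotation matrix formula: R(θ) = [[cos θ, -sin θ], [sin θ, cos θ]]
For θ = 45°:
cos(45°) = √2/2
sin(45°) = √2/2
R = [[√2/2, -√2/2], [√2/2, √2/2]]
Apply to (-2, -2): [√2/2·-2 + (-√2/2)·-2, √2/2·-2 + √2/2·-2] = (0.0000, -2.8284)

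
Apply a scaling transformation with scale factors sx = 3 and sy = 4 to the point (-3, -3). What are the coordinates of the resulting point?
(-9, -12)

Scaling matrix:
[[3, 0], [0, 4]]
Result: (-3 × 3, -3 × 4) = (-9, -12)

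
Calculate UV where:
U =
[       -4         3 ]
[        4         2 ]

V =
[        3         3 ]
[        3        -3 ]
UV =
[       -3       -21 ]
[       18         6 ]

Matrix multiplication: (UV)[i][j] = sum over k of U[i][k] * V[k][j].
  (UV)[0][0] = (-4)*(3) + (3)*(3) = -3
  (UV)[0][1] = (-4)*(3) + (3)*(-3) = -21
  (UV)[1][0] = (4)*(3) + (2)*(3) = 18
  (UV)[1][1] = (4)*(3) + (2)*(-3) = 6
UV =
[       -3       -21 ]
[       18         6 ]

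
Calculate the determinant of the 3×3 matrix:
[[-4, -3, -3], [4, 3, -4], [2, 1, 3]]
14

Expansion along first row:
det = -4·det([[3,-4],[1,3]]) - -3·det([[4,-4],[2,3]]) + -3·det([[4,3],[2,1]])
    = -4·(3·3 - -4·1) - -3·(4·3 - -4·2) + -3·(4·1 - 3·2)
    = -4·13 - -3·20 + -3·-2
    = -52 + 60 + 6 = 14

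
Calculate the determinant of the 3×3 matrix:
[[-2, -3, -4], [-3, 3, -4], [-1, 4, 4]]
-68

Expansion along first row:
det = -2·det([[3,-4],[4,4]]) - -3·det([[-3,-4],[-1,4]]) + -4·det([[-3,3],[-1,4]])
    = -2·(3·4 - -4·4) - -3·(-3·4 - -4·-1) + -4·(-3·4 - 3·-1)
    = -2·28 - -3·-16 + -4·-9
    = -56 + -48 + 36 = -68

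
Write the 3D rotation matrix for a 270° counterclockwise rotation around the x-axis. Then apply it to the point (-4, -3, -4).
R = [[1, 0, 0], [0, 0, 1], [0, -1, 0]]; R·(-4, -3, -4) = (-4, -4, 3)

Rotation matrix for 270° around x-axis:
cos(270°) = 0, sin(270°) = -1
R = [[1, 0, 0], [0, 0, 1], [0, -1, 0]]
Apply to (-4, -3, -4): R·[-4, -3, -4]ᵀ = (-4, -4, 3)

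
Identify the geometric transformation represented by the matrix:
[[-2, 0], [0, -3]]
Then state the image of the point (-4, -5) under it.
non-uniform scaling by (-2, -3); image of (-4, -5) is (8, 15)

This is diagonal with distinct entries, so it scales the x-axis by -2 and the y-axis by -3.
The matrix [[-2, 0], [0, -3]] represents: non-uniform scaling by (-2, -3).
Applying it to (-4, -5): [-2·-4 + 0·-5, 0·-4 + -3·-5] = (8, 15).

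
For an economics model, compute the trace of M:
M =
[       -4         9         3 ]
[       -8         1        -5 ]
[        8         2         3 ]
tr(M) = -4 + 1 + 3 = 0

The trace of a square matrix is the sum of its diagonal entries.
Diagonal entries of M: M[0][0] = -4, M[1][1] = 1, M[2][2] = 3.
tr(M) = -4 + 1 + 3 = 0.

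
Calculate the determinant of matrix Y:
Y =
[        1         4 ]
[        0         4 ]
det(Y) = 4

For a 2×2 matrix [[a, b], [c, d]], det = a*d - b*c.
det(Y) = (1)*(4) - (4)*(0) = 4 - 0 = 4.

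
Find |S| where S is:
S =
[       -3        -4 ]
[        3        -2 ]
det(S) = 18

For a 2×2 matrix [[a, b], [c, d]], det = a*d - b*c.
det(S) = (-3)*(-2) - (-4)*(3) = 6 + 12 = 18.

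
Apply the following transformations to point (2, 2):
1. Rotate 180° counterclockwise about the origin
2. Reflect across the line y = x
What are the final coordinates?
(-2, -2)

Step 1: Rotate 180° → (-2, -2)
Step 2: Reflect across the line y = x → (-2, -2)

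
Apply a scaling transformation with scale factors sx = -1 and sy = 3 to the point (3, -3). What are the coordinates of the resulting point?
(-3, -9)

Scaling matrix:
[[-1, 0], [0, 3]]
Result: (3 × -1, -3 × 3) = (-3, -9)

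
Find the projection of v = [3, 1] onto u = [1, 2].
[1, 2]

The projection of v onto u is proj_u(v) = ((v·u) / (u·u)) · u.
v·u = (3)*(1) + (1)*(2) = 5.
u·u = (1)*(1) + (2)*(2) = 5.
coefficient = 5 / 5 = 1.
proj_u(v) = 1 · [1, 2] = [1, 2].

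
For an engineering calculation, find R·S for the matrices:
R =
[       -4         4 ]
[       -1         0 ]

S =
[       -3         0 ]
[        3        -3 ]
RS =
[       24       -12 ]
[        3         0 ]

Matrix multiplication: (RS)[i][j] = sum over k of R[i][k] * S[k][j].
  (RS)[0][0] = (-4)*(-3) + (4)*(3) = 24
  (RS)[0][1] = (-4)*(0) + (4)*(-3) = -12
  (RS)[1][0] = (-1)*(-3) + (0)*(3) = 3
  (RS)[1][1] = (-1)*(0) + (0)*(-3) = 0
RS =
[       24       -12 ]
[        3         0 ]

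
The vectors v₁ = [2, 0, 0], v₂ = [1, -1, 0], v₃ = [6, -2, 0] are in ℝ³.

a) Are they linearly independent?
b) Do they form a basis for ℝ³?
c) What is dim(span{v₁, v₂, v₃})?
Not independent, not a basis, dim(span) = 2

Check whether v₃ can be written as a linear combination of v₁ and v₂.
v₃ = (2)·v₁ + (2)·v₂ = [6, -2, 0], so the three vectors are linearly dependent.
Thus they do not form a basis for ℝ³, and dim(span{v₁, v₂, v₃}) = 2 (spanned by v₁ and v₂).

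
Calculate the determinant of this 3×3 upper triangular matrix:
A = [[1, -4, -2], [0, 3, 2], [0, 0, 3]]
9

The determinant of a triangular matrix is the product of its diagonal entries (the off-diagonal entries above the diagonal do not affect it).
det(A) = (1) * (3) * (3) = 9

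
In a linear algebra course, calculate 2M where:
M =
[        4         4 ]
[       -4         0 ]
2M =
[        8         8 ]
[       -8         0 ]

Scalar multiplication is elementwise: (2M)[i][j] = 2 * M[i][j].
  (2M)[0][0] = 2 * (4) = 8
  (2M)[0][1] = 2 * (4) = 8
  (2M)[1][0] = 2 * (-4) = -8
  (2M)[1][1] = 2 * (0) = 0
2M =
[        8         8 ]
[       -8         0 ]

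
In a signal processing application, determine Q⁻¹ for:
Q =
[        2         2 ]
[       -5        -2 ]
det(Q) = 6
Q⁻¹ =
[     -1/3      -1/3 ]
[      5/6       1/3 ]

For a 2×2 matrix Q = [[a, b], [c, d]] with det(Q) ≠ 0, Q⁻¹ = (1/det(Q)) * [[d, -b], [-c, a]].
det(Q) = (2)*(-2) - (2)*(-5) = -4 + 10 = 6.
Q⁻¹ = (1/6) * [[-2, -2], [5, 2]].
Dividing each entry by 6 and reducing:
Q⁻¹ =
[     -1/3      -1/3 ]
[      5/6       1/3 ]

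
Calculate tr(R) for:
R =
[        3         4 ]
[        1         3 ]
tr(R) = 3 + 3 = 6

The trace of a square matrix is the sum of its diagonal entries.
Diagonal entries of R: R[0][0] = 3, R[1][1] = 3.
tr(R) = 3 + 3 = 6.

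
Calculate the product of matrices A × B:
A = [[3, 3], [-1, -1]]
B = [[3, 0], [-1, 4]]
[[6, 12], [-2, -4]]

Matrix multiplication:
C[0][0] = 3×3 + 3×-1 = 6
C[0][1] = 3×0 + 3×4 = 12
C[1][0] = -1×3 + -1×-1 = -2
C[1][1] = -1×0 + -1×4 = -4
Result: [[6, 12], [-2, -4]]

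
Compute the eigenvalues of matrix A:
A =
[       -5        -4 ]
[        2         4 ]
λ = -4, 3

Solve det(A - λI) = 0. For a 2×2 matrix the characteristic equation is λ² - (trace)λ + det = 0.
trace(A) = a + d = -5 + 4 = -1.
det(A) = a*d - b*c = (-5)*(4) - (-4)*(2) = -20 + 8 = -12.
Characteristic equation: λ² - (-1)λ + (-12) = 0.
Discriminant = (-1)² - 4*(-12) = 1 + 48 = 49.
λ = (-1 ± √49) / 2 = (-1 ± 7) / 2 = -4, 3.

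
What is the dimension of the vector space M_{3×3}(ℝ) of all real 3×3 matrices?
Dimension = 9

A real 3×3 matrix is determined by its 3·3 = 9 independent entries.
A standard basis is {E_ij : 1 ≤ i ≤ 3, 1 ≤ j ≤ 3}, where E_ij has a 1 in position (i, j) and 0 elsewhere — there are 9 such matrices, and they are linearly independent and span M_{3×3}(ℝ).
Therefore dim(M_{3×3}(ℝ)) = 9.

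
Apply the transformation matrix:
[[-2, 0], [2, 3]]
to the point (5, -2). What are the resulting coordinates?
(-10, 4)

Matrix multiplication:
[[-2, 0], [2, 3]] × [5, -2]ᵀ
= [-2×5 + 0×-2, 2×5 + 3×-2]ᵀ
= [-10.0000, 4.0000]ᵀ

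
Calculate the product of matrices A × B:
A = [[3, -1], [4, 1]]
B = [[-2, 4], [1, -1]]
[[-7, 13], [-7, 15]]

Matrix multiplication:
C[0][0] = 3×-2 + -1×1 = -7
C[0][1] = 3×4 + -1×-1 = 13
C[1][0] = 4×-2 + 1×1 = -7
C[1][1] = 4×4 + 1×-1 = 15
Result: [[-7, 13], [-7, 15]]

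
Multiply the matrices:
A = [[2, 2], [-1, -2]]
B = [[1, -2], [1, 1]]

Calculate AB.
[[4, -2], [-3, 0]]

Each entry (i,j) of AB = sum over k of A[i][k]*B[k][j].
(AB)[0][0] = (2)*(1) + (2)*(1) = 4
(AB)[0][1] = (2)*(-2) + (2)*(1) = -2
(AB)[1][0] = (-1)*(1) + (-2)*(1) = -3
(AB)[1][1] = (-1)*(-2) + (-2)*(1) = 0
AB = [[4, -2], [-3, 0]]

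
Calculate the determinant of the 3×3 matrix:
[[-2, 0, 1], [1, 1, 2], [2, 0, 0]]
-2

Expansion along first row:
det = -2·det([[1,2],[0,0]]) - 0·det([[1,2],[2,0]]) + 1·det([[1,1],[2,0]])
    = -2·(1·0 - 2·0) - 0·(1·0 - 2·2) + 1·(1·0 - 1·2)
    = -2·0 - 0·-4 + 1·-2
    = 0 + 0 + -2 = -2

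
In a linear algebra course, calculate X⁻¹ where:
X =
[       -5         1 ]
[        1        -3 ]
det(X) = 14
X⁻¹ =
[    -3/14     -1/14 ]
[    -1/14     -5/14 ]

For a 2×2 matrix X = [[a, b], [c, d]] with det(X) ≠ 0, X⁻¹ = (1/det(X)) * [[d, -b], [-c, a]].
det(X) = (-5)*(-3) - (1)*(1) = 15 - 1 = 14.
X⁻¹ = (1/14) * [[-3, -1], [-1, -5]].
Dividing each entry by 14 and reducing:
X⁻¹ =
[    -3/14     -1/14 ]
[    -1/14     -5/14 ]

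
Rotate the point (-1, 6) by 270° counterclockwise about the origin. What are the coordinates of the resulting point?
(6, 1)

Rotation matrix R(θ) = [[cos θ, -sin θ], [sin θ, cos θ]]; for θ = 270°:
R = [[0, 1], [-1, 0]]
Result: R × [-1, 6]ᵀ = [0·-1 + (1)·6, -1·-1 + (0)·6]ᵀ = (6, 1)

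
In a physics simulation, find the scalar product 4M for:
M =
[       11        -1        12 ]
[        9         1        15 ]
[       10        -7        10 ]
4M =
[       44        -4        48 ]
[       36         4        60 ]
[       40       -28        40 ]

Scalar multiplication is elementwise: (4M)[i][j] = 4 * M[i][j].
  (4M)[0][0] = 4 * (11) = 44
  (4M)[0][1] = 4 * (-1) = -4
  (4M)[0][2] = 4 * (12) = 48
  (4M)[1][0] = 4 * (9) = 36
  (4M)[1][1] = 4 * (1) = 4
  (4M)[1][2] = 4 * (15) = 60
  (4M)[2][0] = 4 * (10) = 40
  (4M)[2][1] = 4 * (-7) = -28
  (4M)[2][2] = 4 * (10) = 40
4M =
[       44        -4        48 ]
[       36         4        60 ]
[       40       -28        40 ]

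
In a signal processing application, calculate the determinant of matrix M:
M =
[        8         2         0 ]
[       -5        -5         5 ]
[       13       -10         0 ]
det(M) = 530

Expand along row 0 (cofactor expansion): det(M) = a*(e*i - f*h) - b*(d*i - f*g) + c*(d*h - e*g), where the 3×3 is [[a, b, c], [d, e, f], [g, h, i]].
Minor M_00 = (-5)*(0) - (5)*(-10) = 0 + 50 = 50.
Minor M_01 = (-5)*(0) - (5)*(13) = 0 - 65 = -65.
Minor M_02 = (-5)*(-10) - (-5)*(13) = 50 + 65 = 115.
det(M) = (8)*(50) - (2)*(-65) + (0)*(115) = 400 + 130 + 0 = 530.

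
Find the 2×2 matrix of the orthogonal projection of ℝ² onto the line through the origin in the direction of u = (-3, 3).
[[1/2, -1/2], [-1/2, 1/2]]

The orthogonal projection onto the line spanned by a nonzero vector u = (a, b) has matrix P = (u uᵀ) / (uᵀ u) = (1/(a² + b²)) · [[a², ab], [ab, b²]].
Here u = (-3, 3), so a² + b² = 9 + 9 = 18.
P = (1/18) · [[9, -9], [-9, 9]] = [[1/2, -1/2], [-1/2, 1/2]].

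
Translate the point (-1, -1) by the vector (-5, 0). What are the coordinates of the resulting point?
(-6, -1)

Translation by (-5, 0):
x' = -1 + -5 = -6
y' = -1 + 0 = -1
Homogeneous matrix: [[1, 0, -5], [0, 1, 0], [0, 0, 1]]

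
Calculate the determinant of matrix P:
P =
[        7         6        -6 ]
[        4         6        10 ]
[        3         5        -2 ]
det(P) = -218

Expand along row 0 (cofactor expansion): det(P) = a*(e*i - f*h) - b*(d*i - f*g) + c*(d*h - e*g), where the 3×3 is [[a, b, c], [d, e, f], [g, h, i]].
Minor M_00 = (6)*(-2) - (10)*(5) = -12 - 50 = -62.
Minor M_01 = (4)*(-2) - (10)*(3) = -8 - 30 = -38.
Minor M_02 = (4)*(5) - (6)*(3) = 20 - 18 = 2.
det(P) = (7)*(-62) - (6)*(-38) + (-6)*(2) = -434 + 228 - 12 = -218.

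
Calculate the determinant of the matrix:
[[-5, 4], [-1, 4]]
-16

For a 2×2 matrix [[a, b], [c, d]], det = ad - bc
det = (-5)(4) - (4)(-1) = -20 - -4 = -16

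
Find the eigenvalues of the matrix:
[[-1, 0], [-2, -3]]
λ = -3 and λ = -1

Characteristic equation: det(A - λI) = 0
λ² - (trace)λ + (det) = 0
λ² - (-4)λ + (3) = 0
λ² + 4λ + 3 = 0
Solving: λ = -3, -1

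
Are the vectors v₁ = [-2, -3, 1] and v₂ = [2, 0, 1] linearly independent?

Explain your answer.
Yes, linearly independent

Two vectors are linearly dependent iff one is a scalar multiple of the other.
No single scalar k satisfies v₂ = k·v₁ (the ratios of corresponding entries disagree), so v₁ and v₂ are linearly independent.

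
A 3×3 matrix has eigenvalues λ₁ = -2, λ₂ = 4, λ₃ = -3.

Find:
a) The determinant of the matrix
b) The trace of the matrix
det = 24, trace = -1

Two standard eigenvalue identities:
- det(A) equals the product of the eigenvalues (counted with multiplicity).
- trace(A) equals the sum of the eigenvalues.
det(A) = (-2)*(4)*(-3) = 24.
trace(A) = -2 + 4 - 3 = -1.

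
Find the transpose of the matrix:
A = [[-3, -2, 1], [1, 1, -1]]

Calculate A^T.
[[-3, 1], [-2, 1], [1, -1]]

The transpose sends entry (i,j) to (j,i); rows become columns.
Row 0 of A: [-3, -2, 1] -> column 0 of A^T.
Row 1 of A: [1, 1, -1] -> column 1 of A^T.
A^T = [[-3, 1], [-2, 1], [1, -1]]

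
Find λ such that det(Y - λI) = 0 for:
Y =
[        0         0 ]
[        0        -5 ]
λ = -5, 0

Solve det(Y - λI) = 0. For a 2×2 matrix the characteristic equation is λ² - (trace)λ + det = 0.
trace(Y) = a + d = 0 - 5 = -5.
det(Y) = a*d - b*c = (0)*(-5) - (0)*(0) = 0 - 0 = 0.
Characteristic equation: λ² - (-5)λ + (0) = 0.
Discriminant = (-5)² - 4*(0) = 25 - 0 = 25.
λ = (-5 ± √25) / 2 = (-5 ± 5) / 2 = -5, 0.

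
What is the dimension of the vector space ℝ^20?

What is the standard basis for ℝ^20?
Dimension = 20; standard basis = {e_1, e_2, e_3, …, e_20}

ℝ^20 is the space of 20-tuples of real numbers; its dimension is 20.
The standard basis consists of 20 vectors: e_1, e_2, e_3, …, e_20, where e_i is the vector with 1 in position i and 0 elsewhere.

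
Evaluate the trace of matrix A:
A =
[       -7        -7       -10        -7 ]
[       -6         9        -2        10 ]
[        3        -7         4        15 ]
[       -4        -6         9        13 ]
tr(A) = -7 + 9 + 4 + 13 = 19

The trace of a square matrix is the sum of its diagonal entries.
Diagonal entries of A: A[0][0] = -7, A[1][1] = 9, A[2][2] = 4, A[3][3] = 13.
tr(A) = -7 + 9 + 4 + 13 = 19.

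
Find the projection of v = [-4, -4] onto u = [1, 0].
[-4, 0]

The projection of v onto u is proj_u(v) = ((v·u) / (u·u)) · u.
v·u = (-4)*(1) + (-4)*(0) = -4.
u·u = (1)*(1) + (0)*(0) = 1.
coefficient = -4 / 1 = -4.
proj_u(v) = -4 · [1, 0] = [-4, 0].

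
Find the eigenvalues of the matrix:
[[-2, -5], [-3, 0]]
λ = -5 and λ = 3

Characteristic equation: det(A - λI) = 0
λ² - (trace)λ + (det) = 0
λ² - (-2)λ + (-15) = 0
λ² + 2λ - 15 = 0
Solving: λ = -5, 3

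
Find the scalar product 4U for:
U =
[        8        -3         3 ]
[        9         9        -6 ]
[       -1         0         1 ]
4U =
[       32       -12        12 ]
[       36        36       -24 ]
[       -4         0         4 ]

Scalar multiplication is elementwise: (4U)[i][j] = 4 * U[i][j].
  (4U)[0][0] = 4 * (8) = 32
  (4U)[0][1] = 4 * (-3) = -12
  (4U)[0][2] = 4 * (3) = 12
  (4U)[1][0] = 4 * (9) = 36
  (4U)[1][1] = 4 * (9) = 36
  (4U)[1][2] = 4 * (-6) = -24
  (4U)[2][0] = 4 * (-1) = -4
  (4U)[2][1] = 4 * (0) = 0
  (4U)[2][2] = 4 * (1) = 4
4U =
[       32       -12        12 ]
[       36        36       -24 ]
[       -4         0         4 ]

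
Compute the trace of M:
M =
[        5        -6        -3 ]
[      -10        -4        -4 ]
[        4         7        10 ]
tr(M) = 5 - 4 + 10 = 11

The trace of a square matrix is the sum of its diagonal entries.
Diagonal entries of M: M[0][0] = 5, M[1][1] = -4, M[2][2] = 10.
tr(M) = 5 - 4 + 10 = 11.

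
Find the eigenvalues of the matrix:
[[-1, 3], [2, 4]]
λ = -2 and λ = 5

Characteristic equation: det(A - λI) = 0
λ² - (trace)λ + (det) = 0
λ² - (3)λ + (-10) = 0
λ² - 3λ - 10 = 0
Solving: λ = -2, 5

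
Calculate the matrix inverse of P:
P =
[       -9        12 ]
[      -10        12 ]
det(P) = 12
P⁻¹ =
[        1        -1 ]
[      5/6      -3/4 ]

For a 2×2 matrix P = [[a, b], [c, d]] with det(P) ≠ 0, P⁻¹ = (1/det(P)) * [[d, -b], [-c, a]].
det(P) = (-9)*(12) - (12)*(-10) = -108 + 120 = 12.
P⁻¹ = (1/12) * [[12, -12], [10, -9]].
Dividing each entry by 12 and reducing:
P⁻¹ =
[        1        -1 ]
[      5/6      -3/4 ]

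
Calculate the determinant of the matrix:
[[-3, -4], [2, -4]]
20

For a 2×2 matrix [[a, b], [c, d]], det = ad - bc
det = (-3)(-4) - (-4)(2) = 12 - -8 = 20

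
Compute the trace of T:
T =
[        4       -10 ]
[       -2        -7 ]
tr(T) = 4 - 7 = -3

The trace of a square matrix is the sum of its diagonal entries.
Diagonal entries of T: T[0][0] = 4, T[1][1] = -7.
tr(T) = 4 - 7 = -3.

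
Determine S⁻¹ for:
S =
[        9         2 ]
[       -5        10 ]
det(S) = 100
S⁻¹ =
[     1/10     -1/50 ]
[     1/20     9/100 ]

For a 2×2 matrix S = [[a, b], [c, d]] with det(S) ≠ 0, S⁻¹ = (1/det(S)) * [[d, -b], [-c, a]].
det(S) = (9)*(10) - (2)*(-5) = 90 + 10 = 100.
S⁻¹ = (1/100) * [[10, -2], [5, 9]].
Dividing each entry by 100 and reducing:
S⁻¹ =
[     1/10     -1/50 ]
[     1/20     9/100 ]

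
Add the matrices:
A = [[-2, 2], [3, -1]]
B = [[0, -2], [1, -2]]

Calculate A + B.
[[-2, 0], [4, -3]]

Add corresponding elements:
(-2)+(0)=-2
(2)+(-2)=0
(3)+(1)=4
(-1)+(-2)=-3
A + B = [[-2, 0], [4, -3]]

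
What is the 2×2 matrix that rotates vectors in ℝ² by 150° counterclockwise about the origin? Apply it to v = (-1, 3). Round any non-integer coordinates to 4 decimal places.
R = [[-√3/2, -1/2], [1/2, -√3/2]]; R·v = (-0.6340, -3.0981)

A counterclockwise rotation by angle θ in ℝ² has matrix R(θ) = [[cos θ, -sin θ], [sin θ, cos θ]].
For θ = 150°: cos θ = -√3/2, sin θ = 1/2.
R(150°) = [[-√3/2, -1/2], [1/2, -√3/2]].
R·v = [-√3/2·-1 + (-1/2)·3, 1/2·-1 + -√3/2·3] = (-0.6340, -3.0981).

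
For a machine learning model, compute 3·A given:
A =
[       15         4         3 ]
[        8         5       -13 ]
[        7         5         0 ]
3A =
[       45        12         9 ]
[       24        15       -39 ]
[       21        15         0 ]

Scalar multiplication is elementwise: (3A)[i][j] = 3 * A[i][j].
  (3A)[0][0] = 3 * (15) = 45
  (3A)[0][1] = 3 * (4) = 12
  (3A)[0][2] = 3 * (3) = 9
  (3A)[1][0] = 3 * (8) = 24
  (3A)[1][1] = 3 * (5) = 15
  (3A)[1][2] = 3 * (-13) = -39
  (3A)[2][0] = 3 * (7) = 21
  (3A)[2][1] = 3 * (5) = 15
  (3A)[2][2] = 3 * (0) = 0
3A =
[       45        12         9 ]
[       24        15       -39 ]
[       21        15         0 ]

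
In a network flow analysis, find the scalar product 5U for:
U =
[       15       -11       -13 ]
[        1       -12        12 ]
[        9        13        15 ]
5U =
[       75       -55       -65 ]
[        5       -60        60 ]
[       45        65        75 ]

Scalar multiplication is elementwise: (5U)[i][j] = 5 * U[i][j].
  (5U)[0][0] = 5 * (15) = 75
  (5U)[0][1] = 5 * (-11) = -55
  (5U)[0][2] = 5 * (-13) = -65
  (5U)[1][0] = 5 * (1) = 5
  (5U)[1][1] = 5 * (-12) = -60
  (5U)[1][2] = 5 * (12) = 60
  (5U)[2][0] = 5 * (9) = 45
  (5U)[2][1] = 5 * (13) = 65
  (5U)[2][2] = 5 * (15) = 75
5U =
[       75       -55       -65 ]
[        5       -60        60 ]
[       45        65        75 ]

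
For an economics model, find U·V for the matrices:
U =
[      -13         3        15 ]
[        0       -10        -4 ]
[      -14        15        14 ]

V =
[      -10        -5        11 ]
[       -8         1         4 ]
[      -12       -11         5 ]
UV =
[      -74       -97       -56 ]
[      128        34       -60 ]
[     -148       -69       -24 ]

Matrix multiplication: (UV)[i][j] = sum over k of U[i][k] * V[k][j].
  (UV)[0][0] = (-13)*(-10) + (3)*(-8) + (15)*(-12) = -74
  (UV)[0][1] = (-13)*(-5) + (3)*(1) + (15)*(-11) = -97
  (UV)[0][2] = (-13)*(11) + (3)*(4) + (15)*(5) = -56
  (UV)[1][0] = (0)*(-10) + (-10)*(-8) + (-4)*(-12) = 128
  (UV)[1][1] = (0)*(-5) + (-10)*(1) + (-4)*(-11) = 34
  (UV)[1][2] = (0)*(11) + (-10)*(4) + (-4)*(5) = -60
  (UV)[2][0] = (-14)*(-10) + (15)*(-8) + (14)*(-12) = -148
  (UV)[2][1] = (-14)*(-5) + (15)*(1) + (14)*(-11) = -69
  (UV)[2][2] = (-14)*(11) + (15)*(4) + (14)*(5) = -24
UV =
[      -74       -97       -56 ]
[      128        34       -60 ]
[     -148       -69       -24 ]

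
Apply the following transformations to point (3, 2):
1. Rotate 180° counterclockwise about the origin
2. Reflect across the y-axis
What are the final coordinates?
(3, -2)

Step 1: Rotate 180° → (-3, -2)
Step 2: Reflect across the y-axis → (3, -2)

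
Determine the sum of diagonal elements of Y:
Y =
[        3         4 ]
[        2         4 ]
tr(Y) = 3 + 4 = 7

The trace of a square matrix is the sum of its diagonal entries.
Diagonal entries of Y: Y[0][0] = 3, Y[1][1] = 4.
tr(Y) = 3 + 4 = 7.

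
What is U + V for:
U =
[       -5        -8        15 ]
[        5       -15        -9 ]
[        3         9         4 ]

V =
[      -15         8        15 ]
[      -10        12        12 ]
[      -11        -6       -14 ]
U + V =
[      -20         0        30 ]
[       -5        -3         3 ]
[       -8         3       -10 ]

Matrix addition is elementwise: (U+V)[i][j] = U[i][j] + V[i][j].
  (U+V)[0][0] = (-5) + (-15) = -20
  (U+V)[0][1] = (-8) + (8) = 0
  (U+V)[0][2] = (15) + (15) = 30
  (U+V)[1][0] = (5) + (-10) = -5
  (U+V)[1][1] = (-15) + (12) = -3
  (U+V)[1][2] = (-9) + (12) = 3
  (U+V)[2][0] = (3) + (-11) = -8
  (U+V)[2][1] = (9) + (-6) = 3
  (U+V)[2][2] = (4) + (-14) = -10
U + V =
[      -20         0        30 ]
[       -5        -3         3 ]
[       -8         3       -10 ]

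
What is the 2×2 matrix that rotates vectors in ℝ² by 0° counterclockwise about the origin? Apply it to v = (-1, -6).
R = [[1, 0], [0, 1]]; R·v = (-1, -6)

A counterclockwise rotation by angle θ in ℝ² has matrix R(θ) = [[cos θ, -sin θ], [sin θ, cos θ]].
For θ = 0°: cos θ = 1, sin θ = 0.
R(0°) = [[1, 0], [0, 1]].
R·v = [1·-1 + (0)·-6, 0·-1 + 1·-6] = (-1, -6).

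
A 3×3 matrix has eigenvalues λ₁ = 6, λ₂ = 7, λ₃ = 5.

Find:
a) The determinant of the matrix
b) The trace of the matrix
det = 210, trace = 18

Two standard eigenvalue identities:
- det(A) equals the product of the eigenvalues (counted with multiplicity).
- trace(A) equals the sum of the eigenvalues.
det(A) = (6)*(7)*(5) = 210.
trace(A) = 6 + 7 + 5 = 18.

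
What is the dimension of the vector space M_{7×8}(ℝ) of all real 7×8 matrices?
Dimension = 56

A real 7×8 matrix is determined by its 7·8 = 56 independent entries.
A standard basis is {E_ij : 1 ≤ i ≤ 7, 1 ≤ j ≤ 8}, where E_ij has a 1 in position (i, j) and 0 elsewhere — there are 56 such matrices, and they are linearly independent and span M_{7×8}(ℝ).
Therefore dim(M_{7×8}(ℝ)) = 56.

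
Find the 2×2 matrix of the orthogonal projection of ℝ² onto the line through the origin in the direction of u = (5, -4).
[[25/41, -20/41], [-20/41, 16/41]]

The orthogonal projection onto the line spanned by a nonzero vector u = (a, b) has matrix P = (u uᵀ) / (uᵀ u) = (1/(a² + b²)) · [[a², ab], [ab, b²]].
Here u = (5, -4), so a² + b² = 25 + 16 = 41.
P = (1/41) · [[25, -20], [-20, 16]] = [[25/41, -20/41], [-20/41, 16/41]].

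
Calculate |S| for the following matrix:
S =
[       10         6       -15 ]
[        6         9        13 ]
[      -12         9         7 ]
det(S) = -4158

Expand along row 0 (cofactor expansion): det(S) = a*(e*i - f*h) - b*(d*i - f*g) + c*(d*h - e*g), where the 3×3 is [[a, b, c], [d, e, f], [g, h, i]].
Minor M_00 = (9)*(7) - (13)*(9) = 63 - 117 = -54.
Minor M_01 = (6)*(7) - (13)*(-12) = 42 + 156 = 198.
Minor M_02 = (6)*(9) - (9)*(-12) = 54 + 108 = 162.
det(S) = (10)*(-54) - (6)*(198) + (-15)*(162) = -540 - 1188 - 2430 = -4158.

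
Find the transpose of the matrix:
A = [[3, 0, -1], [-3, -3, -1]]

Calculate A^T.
[[3, -3], [0, -3], [-1, -1]]

The transpose sends entry (i,j) to (j,i); rows become columns.
Row 0 of A: [3, 0, -1] -> column 0 of A^T.
Row 1 of A: [-3, -3, -1] -> column 1 of A^T.
A^T = [[3, -3], [0, -3], [-1, -1]]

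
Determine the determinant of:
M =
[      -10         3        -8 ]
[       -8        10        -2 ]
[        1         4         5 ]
det(M) = -130

Expand along row 0 (cofactor expansion): det(M) = a*(e*i - f*h) - b*(d*i - f*g) + c*(d*h - e*g), where the 3×3 is [[a, b, c], [d, e, f], [g, h, i]].
Minor M_00 = (10)*(5) - (-2)*(4) = 50 + 8 = 58.
Minor M_01 = (-8)*(5) - (-2)*(1) = -40 + 2 = -38.
Minor M_02 = (-8)*(4) - (10)*(1) = -32 - 10 = -42.
det(M) = (-10)*(58) - (3)*(-38) + (-8)*(-42) = -580 + 114 + 336 = -130.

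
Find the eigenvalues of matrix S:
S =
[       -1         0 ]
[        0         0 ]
λ = -1, 0

Solve det(S - λI) = 0. For a 2×2 matrix the characteristic equation is λ² - (trace)λ + det = 0.
trace(S) = a + d = -1 + 0 = -1.
det(S) = a*d - b*c = (-1)*(0) - (0)*(0) = 0 - 0 = 0.
Characteristic equation: λ² - (-1)λ + (0) = 0.
Discriminant = (-1)² - 4*(0) = 1 - 0 = 1.
λ = (-1 ± √1) / 2 = (-1 ± 1) / 2 = -1, 0.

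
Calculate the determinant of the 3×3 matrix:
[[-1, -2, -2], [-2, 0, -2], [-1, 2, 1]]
-4

Expansion along first row:
det = -1·det([[0,-2],[2,1]]) - -2·det([[-2,-2],[-1,1]]) + -2·det([[-2,0],[-1,2]])
    = -1·(0·1 - -2·2) - -2·(-2·1 - -2·-1) + -2·(-2·2 - 0·-1)
    = -1·4 - -2·-4 + -2·-4
    = -4 + -8 + 8 = -4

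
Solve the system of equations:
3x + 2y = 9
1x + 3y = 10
x = 1, y = 3

Use elimination (row reduction):
Equation 1: 3x + 2y = 9.
Equation 2: 1x + 3y = 10.
Multiply Eq1 by 1 and Eq2 by 3: 3x + 2y = 9;  3x + 9y = 30.
Subtract: (7)y = 21, so y = 3.
Back-substitute into Eq1: 3x + 2*(3) = 9, so x = 1.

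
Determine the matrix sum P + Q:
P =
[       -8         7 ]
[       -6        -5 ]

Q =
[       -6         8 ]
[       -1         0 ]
P + Q =
[      -14        15 ]
[       -7        -5 ]

Matrix addition is elementwise: (P+Q)[i][j] = P[i][j] + Q[i][j].
  (P+Q)[0][0] = (-8) + (-6) = -14
  (P+Q)[0][1] = (7) + (8) = 15
  (P+Q)[1][0] = (-6) + (-1) = -7
  (P+Q)[1][1] = (-5) + (0) = -5
P + Q =
[      -14        15 ]
[       -7        -5 ]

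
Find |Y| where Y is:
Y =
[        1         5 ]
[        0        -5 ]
det(Y) = -5

For a 2×2 matrix [[a, b], [c, d]], det = a*d - b*c.
det(Y) = (1)*(-5) - (5)*(0) = -5 - 0 = -5.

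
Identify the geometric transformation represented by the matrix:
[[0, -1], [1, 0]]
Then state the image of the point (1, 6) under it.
rotation by 90° counterclockwise; image of (1, 6) is (-6, 1)

This matches the form [[cos θ, -sin θ], [sin θ, cos θ]] of a rotation matrix; reading off cos θ and sin θ gives the angle.
The matrix [[0, -1], [1, 0]] represents: rotation by 90° counterclockwise.
Applying it to (1, 6): [0·1 + -1·6, 1·1 + 0·6] = (-6, 1).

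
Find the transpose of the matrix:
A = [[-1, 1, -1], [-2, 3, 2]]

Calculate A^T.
[[-1, -2], [1, 3], [-1, 2]]

The transpose sends entry (i,j) to (j,i); rows become columns.
Row 0 of A: [-1, 1, -1] -> column 0 of A^T.
Row 1 of A: [-2, 3, 2] -> column 1 of A^T.
A^T = [[-1, -2], [1, 3], [-1, 2]]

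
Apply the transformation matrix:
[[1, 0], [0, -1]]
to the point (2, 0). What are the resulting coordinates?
(2, 0)

Matrix multiplication:
[[1, 0], [0, -1]] × [2, 0]ᵀ
= [1×2 + 0×0, 0×2 + -1×0]ᵀ
= [2.0000, 0.0000]ᵀ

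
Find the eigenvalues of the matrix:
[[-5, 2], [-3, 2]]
λ = -4 and λ = 1

Characteristic equation: det(A - λI) = 0
λ² - (trace)λ + (det) = 0
λ² - (-3)λ + (-4) = 0
λ² + 3λ - 4 = 0
Solving: λ = -4, 1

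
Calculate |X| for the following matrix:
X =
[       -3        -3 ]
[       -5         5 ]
det(X) = -30

For a 2×2 matrix [[a, b], [c, d]], det = a*d - b*c.
det(X) = (-3)*(5) - (-3)*(-5) = -15 - 15 = -30.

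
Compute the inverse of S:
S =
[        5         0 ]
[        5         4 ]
det(S) = 20
S⁻¹ =
[      1/5         0 ]
[     -1/4       1/4 ]

For a 2×2 matrix S = [[a, b], [c, d]] with det(S) ≠ 0, S⁻¹ = (1/det(S)) * [[d, -b], [-c, a]].
det(S) = (5)*(4) - (0)*(5) = 20 - 0 = 20.
S⁻¹ = (1/20) * [[4, 0], [-5, 5]].
Dividing each entry by 20 and reducing:
S⁻¹ =
[      1/5         0 ]
[     -1/4       1/4 ]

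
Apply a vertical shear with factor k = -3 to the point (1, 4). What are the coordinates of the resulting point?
(1, 1)

Shear matrix for vertical shear with factor k = -3:
[[1, 0], [-3, 1]]
Result: (1, 4) → (1, 1)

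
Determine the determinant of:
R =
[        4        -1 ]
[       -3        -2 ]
det(R) = -11

For a 2×2 matrix [[a, b], [c, d]], det = a*d - b*c.
det(R) = (4)*(-2) - (-1)*(-3) = -8 - 3 = -11.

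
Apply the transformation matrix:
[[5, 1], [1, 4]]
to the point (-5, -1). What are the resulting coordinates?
(-26, -9)

Matrix multiplication:
[[5, 1], [1, 4]] × [-5, -1]ᵀ
= [5×-5 + 1×-1, 1×-5 + 4×-1]ᵀ
= [-26.0000, -9.0000]ᵀ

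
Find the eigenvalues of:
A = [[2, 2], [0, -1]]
λ = -1, 2

Solve det(A - λI) = 0. For a 2×2 matrix this is λ² - (trace)λ + det = 0.
trace(A) = 2 - 1 = 1.
det(A) = (2)*(-1) - (2)*(0) = -2 - 0 = -2.
Characteristic equation: λ² - (1)λ + (-2) = 0.
Discriminant: (1)² - 4*(-2) = 1 + 8 = 9.
Roots: λ = (1 ± √9) / 2 = -1, 2.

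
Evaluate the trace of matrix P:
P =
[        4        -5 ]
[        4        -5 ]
tr(P) = 4 - 5 = -1

The trace of a square matrix is the sum of its diagonal entries.
Diagonal entries of P: P[0][0] = 4, P[1][1] = -5.
tr(P) = 4 - 5 = -1.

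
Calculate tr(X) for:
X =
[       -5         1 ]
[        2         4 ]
tr(X) = -5 + 4 = -1

The trace of a square matrix is the sum of its diagonal entries.
Diagonal entries of X: X[0][0] = -5, X[1][1] = 4.
tr(X) = -5 + 4 = -1.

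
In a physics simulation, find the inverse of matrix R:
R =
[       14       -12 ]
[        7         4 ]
det(R) = 140
R⁻¹ =
[     1/35      3/35 ]
[    -1/20      1/10 ]

For a 2×2 matrix R = [[a, b], [c, d]] with det(R) ≠ 0, R⁻¹ = (1/det(R)) * [[d, -b], [-c, a]].
det(R) = (14)*(4) - (-12)*(7) = 56 + 84 = 140.
R⁻¹ = (1/140) * [[4, 12], [-7, 14]].
Dividing each entry by 140 and reducing:
R⁻¹ =
[     1/35      3/35 ]
[    -1/20      1/10 ]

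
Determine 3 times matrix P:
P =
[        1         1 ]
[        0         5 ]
3P =
[        3         3 ]
[        0        15 ]

Scalar multiplication is elementwise: (3P)[i][j] = 3 * P[i][j].
  (3P)[0][0] = 3 * (1) = 3
  (3P)[0][1] = 3 * (1) = 3
  (3P)[1][0] = 3 * (0) = 0
  (3P)[1][1] = 3 * (5) = 15
3P =
[        3         3 ]
[        0        15 ]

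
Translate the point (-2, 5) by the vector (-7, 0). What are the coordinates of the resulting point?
(-9, 5)

Translation by (-7, 0):
x' = -2 + -7 = -9
y' = 5 + 0 = 5
Homogeneous matrix: [[1, 0, -7], [0, 1, 0], [0, 0, 1]]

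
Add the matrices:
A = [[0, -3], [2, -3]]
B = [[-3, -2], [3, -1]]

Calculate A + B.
[[-3, -5], [5, -4]]

Add corresponding elements:
(0)+(-3)=-3
(-3)+(-2)=-5
(2)+(3)=5
(-3)+(-1)=-4
A + B = [[-3, -5], [5, -4]]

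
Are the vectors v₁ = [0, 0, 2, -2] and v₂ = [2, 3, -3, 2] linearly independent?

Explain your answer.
Yes, linearly independent

Two vectors are linearly dependent iff one is a scalar multiple of the other.
No single scalar k satisfies v₂ = k·v₁ (the ratios of corresponding entries disagree), so v₁ and v₂ are linearly independent.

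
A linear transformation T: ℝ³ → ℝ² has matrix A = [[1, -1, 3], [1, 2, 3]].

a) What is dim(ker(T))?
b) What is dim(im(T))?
dim(ker) = 1, dim(im) = 2

The two rows are not scalar multiples of one another (no single k satisfies row 2 = k × row 1), so they are linearly independent.
Thus rank(A) = 2.
dim(im(T)) = rank(A) = 2.
By the rank-nullity theorem applied to T: ℝ³ → ℝ², rank(A) + nullity(A) = 3 (the domain dimension), so dim(ker(T)) = 3 - 2 = 1.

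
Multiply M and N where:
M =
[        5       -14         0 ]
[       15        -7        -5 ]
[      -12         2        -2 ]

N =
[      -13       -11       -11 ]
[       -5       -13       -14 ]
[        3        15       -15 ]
MN =
[        5       127       141 ]
[     -175      -149         8 ]
[      140        76       134 ]

Matrix multiplication: (MN)[i][j] = sum over k of M[i][k] * N[k][j].
  (MN)[0][0] = (5)*(-13) + (-14)*(-5) + (0)*(3) = 5
  (MN)[0][1] = (5)*(-11) + (-14)*(-13) + (0)*(15) = 127
  (MN)[0][2] = (5)*(-11) + (-14)*(-14) + (0)*(-15) = 141
  (MN)[1][0] = (15)*(-13) + (-7)*(-5) + (-5)*(3) = -175
  (MN)[1][1] = (15)*(-11) + (-7)*(-13) + (-5)*(15) = -149
  (MN)[1][2] = (15)*(-11) + (-7)*(-14) + (-5)*(-15) = 8
  (MN)[2][0] = (-12)*(-13) + (2)*(-5) + (-2)*(3) = 140
  (MN)[2][1] = (-12)*(-11) + (2)*(-13) + (-2)*(15) = 76
  (MN)[2][2] = (-12)*(-11) + (2)*(-14) + (-2)*(-15) = 134
MN =
[        5       127       141 ]
[     -175      -149         8 ]
[      140        76       134 ]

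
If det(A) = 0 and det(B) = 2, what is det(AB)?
0

Use the multiplicative property of determinants: det(AB) = det(A)*det(B).
det(AB) = (0)*(2) = 0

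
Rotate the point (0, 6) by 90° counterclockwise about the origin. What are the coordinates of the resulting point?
(-6, 0)

Rotation matrix R(θ) = [[cos θ, -sin θ], [sin θ, cos θ]]; for θ = 90°:
R = [[0, -1], [1, 0]]
Result: R × [0, 6]ᵀ = [0·0 + (-1)·6, 1·0 + (0)·6]ᵀ = (-6, 0)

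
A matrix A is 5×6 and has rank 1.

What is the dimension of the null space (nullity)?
5

The rank-nullity theorem for an m×n matrix states:
rank(A) + nullity(A) = n (the number of columns).
Here n = 6 and rank(A) = 1, so nullity(A) = 6 - 1 = 5.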